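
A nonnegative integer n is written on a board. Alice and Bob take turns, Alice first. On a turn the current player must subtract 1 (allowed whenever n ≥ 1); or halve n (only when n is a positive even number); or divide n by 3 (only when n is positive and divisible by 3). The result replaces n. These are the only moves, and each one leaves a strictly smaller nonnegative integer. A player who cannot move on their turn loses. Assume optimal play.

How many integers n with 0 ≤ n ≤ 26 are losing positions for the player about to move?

11

Label each position W (a win for the player to move) or L (a loss). A position with no legal move is L; any other position is W exactly when some move reaches an L, and L when every move reaches a W.
n=0: no move → L
n=1: W (go to 0, an L position)
n=2: L (sole option 1(W) is W)
n=3: W (go to 2, an L position)
n=4: W (go to 2, an L position)
n=5: L (sole option 4(W) is W)
n=6: W (go to 2, an L position)
n=7: L (sole option 6(W) is W)
n=8: W (go to 7, an L position)
n=9: L (options 3(W), 8(W) are all W)
n=10: W (go to 5, an L position)
n=11: L (sole option 10(W) is W)
n=12: W (go to 11, an L position)
n=13: L (sole option 12(W) is W)
n=14: W (go to 7, an L position)
n=15: W (go to 5, an L position)
n=16: L (options 8(W), 15(W) are all W)
n=17: W (go to 16, an L position)
n=18: W (go to 9, an L position)
n=19: L (sole option 18(W) is W)
n=20: W (go to 19, an L position)
n=21: W (go to 7, an L position)
n=22: W (go to 11, an L position)
n=23: L (sole option 22(W) is W)
n=24: W (go to 23, an L position)
n=25: L (sole option 24(W) is W)
n=26: W (go to 13, an L position)
L entries with 0 ≤ n ≤ 26: n = 0, 2, 5, 7, 9, 11, 13, 16, 19, 23, 25; that makes 11.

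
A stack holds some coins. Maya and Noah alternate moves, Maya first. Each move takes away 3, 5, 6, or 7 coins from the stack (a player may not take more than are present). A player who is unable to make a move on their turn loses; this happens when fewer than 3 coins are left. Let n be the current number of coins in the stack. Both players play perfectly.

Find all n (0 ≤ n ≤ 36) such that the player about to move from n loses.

0, 1, 2, 10, 11, 12, 20, 21, 22, 30, 31, 32

Positions with no move are L. A position that does have a move is losing for the player to move precisely when every available move leads to a winning position for the opponent. Fill in the labels:
n=0: no move → L
n=1: no move → L
n=2: no move → L
n=3: →0(L), so W
n=4: →1(L), so W
n=5: →2(L), so W
n=6: →1(L), so W
n=7: →2(L), so W
n=8: →2(L), so W
n=9: →2(L), so W
n=10: →7(W), 5(W), 4(W), 3(W) — all W, so L
n=11: →8(W), 6(W), 5(W), 4(W) — all W, so L
n=12: →9(W), 7(W), 6(W), 5(W) — all W, so L
n=13: →10(L), so W
n=14: →11(L), so W
n=15: →12(L), so W
n=16: →11(L), so W
n=17: →12(L), so W
n=18: →12(L), so W
n=19: →12(L), so W
n=20: →17(W), 15(W), 14(W), 13(W) — all W, so L
n=21: →18(W), 16(W), 15(W), 14(W) — all W, so L
n=22: →19(W), 17(W), 16(W), 15(W) — all W, so L
n=23: →20(L), so W
n=24: →21(L), so W
n=25: →22(L), so W
n=26: →21(L), so W
n=27: →22(L), so W
n=28: →22(L), so W
n=29: →22(L), so W
n=30: →27(W), 25(W), 24(W), 23(W) — all W, so L
n=31: →28(W), 26(W), 25(W), 24(W) — all W, so L
n=32: →29(W), 27(W), 26(W), 25(W) — all W, so L
n=33: →30(L), so W
n=34: →31(L), so W
n=35: →32(L), so W
n=36: →31(L), so W
Reading off the rows marked L gives the requested list; there are 12 such values of n.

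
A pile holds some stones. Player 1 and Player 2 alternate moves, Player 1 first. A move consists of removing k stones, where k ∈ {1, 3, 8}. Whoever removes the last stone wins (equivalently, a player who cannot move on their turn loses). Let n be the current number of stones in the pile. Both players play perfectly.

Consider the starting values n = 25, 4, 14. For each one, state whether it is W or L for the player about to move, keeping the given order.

Work bottom-up. With no move the player to move loses. Otherwise the position is W if at least one move leads to an L position for the opponent, and L if every move leads to a W.
n=0: no move → L
n=1: →0(L), so W
n=2: →1(W) only, which is W, so L
n=3: →2(L), so W
n=4: →3(W), 1(W) — all W, so L
n=5: →4(L), so W
n=6: →5(W), 3(W) — all W, so L
n=7: →6(L), so W
n=8: →0(L), so W
n=9: →6(L), so W
n=10: →2(L), so W
n=11: →10(W), 8(W), 3(W) — all W, so L
n=12: →11(L), so W
n=13: →12(W), 10(W), 5(W) — all W, so L
n=14: →13(L), so W
n=15: →14(W), 12(W), 7(W) — all W, so L
n=16: →15(L), so W
n=17: →16(W), 14(W), 9(W) — all W, so L
n=18: →17(L), so W
n=19: →11(L), so W
n=20: →17(L), so W
n=21: →13(L), so W
n=22: →21(W), 19(W), 14(W) — all W, so L
n=23: →22(L), so W
n=24: →23(W), 21(W), 16(W) — all W, so L
n=25: →24(L), so W

25: W, 4: L, 14: W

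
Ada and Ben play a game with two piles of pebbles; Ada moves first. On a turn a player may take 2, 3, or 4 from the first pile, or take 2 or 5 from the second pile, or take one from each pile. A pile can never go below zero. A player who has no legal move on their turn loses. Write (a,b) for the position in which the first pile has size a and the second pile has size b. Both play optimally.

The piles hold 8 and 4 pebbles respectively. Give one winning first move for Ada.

Move to (6,4).

Use the standard recursion: the mover loses at a terminal position; elsewhere, the mover wins exactly when some move hands the opponent an L position.
No move ever increases a pile, so every position that can arise here has a ≤ 8 and b ≤ 4; it is enough to label the cells with 0 ≤ a ≤ 8 and 0 ≤ b ≤ 4.
Every move lowers a or b (never raises either), so fill the grid row by row in increasing a, and left to right within a row: each cell's successors are then already labelled.
      b=0  b=1  b=2  b=3  b=4
a=0:    L    L    W    W    L
a=1:    L    W    W    L    L
a=2:    W    W    L    L    W
a=3:    W    W    L    W    W
a=4:    W    W    W    W    W
a=5:    W    L    W    W    W
a=6:    L    L    W    W    L
a=7:    L    W    W    L    L
a=8:    W    W    L    L    W
Cells with no legal move (terminal, hence L): (0,0), (0,1), (1,0).
The remaining L cells, each justified by listing all of its moves:
(0,4): the only move is to (0,2)(W), a W ⇒ L
(1,3): moves to (1,1)(W), (0,2)(W); every one is W ⇒ L
(1,4): moves to (1,2)(W), (0,3)(W); every one is W ⇒ L
(2,2): moves to (0,2)(W), (2,0)(W), (1,1)(W); every one is W ⇒ L
(2,3): moves to (0,3)(W), (2,1)(W), (1,2)(W); every one is W ⇒ L
(3,2): moves to (1,2)(W), (0,2)(W), (3,0)(W), (2,1)(W); every one is W ⇒ L
(5,1): moves to (3,1)(W), (2,1)(W), (1,1)(W), (4,0)(W); every one is W ⇒ L
(6,0): moves to (4,0)(W), (3,0)(W), (2,0)(W); every one is W ⇒ L
(6,1): moves to (4,1)(W), (3,1)(W), (2,1)(W), (5,0)(W); every one is W ⇒ L
(6,4): moves to (4,4)(W), (3,4)(W), (2,4)(W), (6,2)(W), (5,3)(W); every one is W ⇒ L
(7,0): moves to (5,0)(W), (4,0)(W), (3,0)(W); every one is W ⇒ L
(7,3): moves to (5,3)(W), (4,3)(W), (3,3)(W), (7,1)(W), (6,2)(W); every one is W ⇒ L
(7,4): moves to (5,4)(W), (4,4)(W), (3,4)(W), (7,2)(W), (6,3)(W); every one is W ⇒ L
(8,2): moves to (6,2)(W), (5,2)(W), (4,2)(W), (8,0)(W), (7,1)(W); every one is W ⇒ L
(8,3): moves to (6,3)(W), (5,3)(W), (4,3)(W), (8,1)(W), (7,2)(W); every one is W ⇒ L
Every other cell has at least one move into one of the L cells above, so it is W.
From (8,4), the L positions reachable in one move are: (6,4), (8,2), (7,3). Any move reaching one of these is winning.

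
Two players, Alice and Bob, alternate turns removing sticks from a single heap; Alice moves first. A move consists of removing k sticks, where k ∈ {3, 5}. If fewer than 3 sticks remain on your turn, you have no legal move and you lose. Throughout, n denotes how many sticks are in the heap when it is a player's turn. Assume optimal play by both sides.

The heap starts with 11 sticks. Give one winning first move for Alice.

Remove 3, leaving 8.

Compute win/loss labels from the base case upward. A position with no move is L. Any other position is W if it can reach an L in one move, else L.
n=0: no move → L
n=1: no move → L
n=2: no move → L
n=3: can move to 0, which is L ⇒ W
n=4: can move to 1, which is L ⇒ W
n=5: can move to 2, which is L ⇒ W
n=6: can move to 1, which is L ⇒ W
n=7: can move to 2, which is L ⇒ W
n=8: moves to 5(W), 3(W); every one is W ⇒ L
n=9: moves to 6(W), 4(W); every one is W ⇒ L
n=10: moves to 7(W), 5(W); every one is W ⇒ L
n=11: can move to 8, which is L ⇒ W
From 11, the L positions reachable in one move are: 8.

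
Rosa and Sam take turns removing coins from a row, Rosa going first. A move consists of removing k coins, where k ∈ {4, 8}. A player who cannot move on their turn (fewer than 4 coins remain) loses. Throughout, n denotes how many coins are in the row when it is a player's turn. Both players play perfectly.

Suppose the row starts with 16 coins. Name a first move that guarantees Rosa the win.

Remove 4, leaving 12.

Use the standard recursion: the mover loses at a terminal position; elsewhere, the mover wins exactly when some move hands the opponent an L position.
n=0: no move → L
n=1: no move → L
n=2: no move → L
n=3: no move → L
n=4: can move to 0, which is L ⇒ W
n=5: can move to 1, which is L ⇒ W
n=6: can move to 2, which is L ⇒ W
n=7: can move to 3, which is L ⇒ W
n=8: can move to 0, which is L ⇒ W
n=9: can move to 1, which is L ⇒ W
n=10: can move to 2, which is L ⇒ W
n=11: can move to 3, which is L ⇒ W
n=12: moves to 8(W), 4(W); every one is W ⇒ L
n=13: moves to 9(W), 5(W); every one is W ⇒ L
n=14: moves to 10(W), 6(W); every one is W ⇒ L
n=15: moves to 11(W), 7(W); every one is W ⇒ L
n=16: can move to 12, which is L ⇒ W
From 16, the L positions reachable in one move are: 12.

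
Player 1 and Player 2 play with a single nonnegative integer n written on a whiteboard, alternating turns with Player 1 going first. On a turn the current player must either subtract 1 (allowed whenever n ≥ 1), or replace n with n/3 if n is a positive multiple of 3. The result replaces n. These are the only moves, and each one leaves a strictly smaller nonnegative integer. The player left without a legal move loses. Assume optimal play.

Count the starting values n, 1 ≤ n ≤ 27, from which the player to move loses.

12

Label each position W (a win for the player to move) or L (a loss). A position with no legal move is L; any other position is W exactly when some move reaches an L, and L when every move reaches a W.
n=0: no move → L
n=1: can move to 0, which is L ⇒ W
n=2: the only move is to 1(W), a W ⇒ L
n=3: can move to 2, which is L ⇒ W
n=4: the only move is to 3(W), a W ⇒ L
n=5: can move to 4, which is L ⇒ W
n=6: can move to 2, which is L ⇒ W
n=7: the only move is to 6(W), a W ⇒ L
n=8: can move to 7, which is L ⇒ W
n=9: moves to 3(W), 8(W); every one is W ⇒ L
n=10: can move to 9, which is L ⇒ W
n=11: the only move is to 10(W), a W ⇒ L
n=12: can move to 4, which is L ⇒ W
n=13: the only move is to 12(W), a W ⇒ L
n=14: can move to 13, which is L ⇒ W
n=15: moves to 5(W), 14(W); every one is W ⇒ L
n=16: can move to 15, which is L ⇒ W
n=17: the only move is to 16(W), a W ⇒ L
n=18: can move to 17, which is L ⇒ W
n=19: the only move is to 18(W), a W ⇒ L
n=20: can move to 19, which is L ⇒ W
n=21: can move to 7, which is L ⇒ W
n=22: the only move is to 21(W), a W ⇒ L
n=23: can move to 22, which is L ⇒ W
n=24: moves to 8(W), 23(W); every one is W ⇒ L
n=25: can move to 24, which is L ⇒ W
n=26: the only move is to 25(W), a W ⇒ L
n=27: can move to 9, which is L ⇒ W
L entries with 1 ≤ n ≤ 27 (n=0 is outside the asked range and is not counted): n = 2, 4, 7, 9, 11, 13, 15, 17, 19, 22, 24, 26; that makes 12.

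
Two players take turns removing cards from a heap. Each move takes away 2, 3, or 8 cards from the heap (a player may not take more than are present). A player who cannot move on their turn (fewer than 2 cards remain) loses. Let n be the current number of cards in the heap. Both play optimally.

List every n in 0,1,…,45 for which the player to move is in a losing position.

0, 1, 5, 6, 10, 11, 15, 16, 20, 21, 25, 26, 30, 31, 35, 36, 40, 41, 45

Work bottom-up. With no move the player to move loses. Otherwise the position is W if at least one move leads to an L position for the opponent, and L if every move leads to a W.
n=0: no move → L
n=1: no move → L
n=2: W (go to 0, an L position)
n=3: W (go to 1, an L position)
n=4: W (go to 1, an L position)
n=5: L (options 3(W), 2(W) are all W)
n=6: L (options 4(W), 3(W) are all W)
n=7: W (go to 5, an L position)
n=8: W (go to 6, an L position)
n=9: W (go to 6, an L position)
n=10: L (options 8(W), 7(W), 2(W) are all W)
n=11: L (options 9(W), 8(W), 3(W) are all W)
n=12: W (go to 10, an L position)
n=13: W (go to 11, an L position)
n=14: W (go to 11, an L position)
n=15: L (options 13(W), 12(W), 7(W) are all W)
n=16: L (options 14(W), 13(W), 8(W) are all W)
n=17: W (go to 15, an L position)
n=18: W (go to 16, an L position)
n=19: W (go to 16, an L position)
n=20: L (options 18(W), 17(W), 12(W) are all W)
n=21: L (options 19(W), 18(W), 13(W) are all W)
n=22: W (go to 20, an L position)
n=23: W (go to 21, an L position)
n=24: W (go to 21, an L position)
n=25: L (options 23(W), 22(W), 17(W) are all W)
n=26: L (options 24(W), 23(W), 18(W) are all W)
n=27: W (go to 25, an L position)
n=28: W (go to 26, an L position)
n=29: W (go to 26, an L position)
n=30: L (options 28(W), 27(W), 22(W) are all W)
n=31: L (options 29(W), 28(W), 23(W) are all W)
n=32: W (go to 30, an L position)
n=33: W (go to 31, an L position)
n=34: W (go to 31, an L position)
n=35: L (options 33(W), 32(W), 27(W) are all W)
n=36: L (options 34(W), 33(W), 28(W) are all W)
n=37: W (go to 35, an L position)
n=38: W (go to 36, an L position)
n=39: W (go to 36, an L position)
n=40: L (options 38(W), 37(W), 32(W) are all W)
n=41: L (options 39(W), 38(W), 33(W) are all W)
n=42: W (go to 40, an L position)
n=43: W (go to 41, an L position)
n=44: W (go to 41, an L position)
n=45: L (options 43(W), 42(W), 37(W) are all W)
Reading off the rows marked L gives the requested list; there are 19 such values of n.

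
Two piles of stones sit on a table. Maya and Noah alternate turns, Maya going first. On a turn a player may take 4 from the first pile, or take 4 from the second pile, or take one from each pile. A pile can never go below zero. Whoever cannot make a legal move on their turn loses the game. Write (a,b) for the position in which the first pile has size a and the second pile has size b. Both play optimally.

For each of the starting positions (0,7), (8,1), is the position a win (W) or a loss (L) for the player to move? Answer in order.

(0,7): W, (8,1): L

Classify positions by backward induction: terminal positions (no move available) are L. From any other position, the mover wins iff some move reaches an L.
No move ever increases a pile, so every position that can arise here has a ≤ 8 and b ≤ 7; it is enough to label the cells with 0 ≤ a ≤ 8 and 0 ≤ b ≤ 7.
Every move lowers a or b (never raises either), so fill the grid row by row in increasing a, and left to right within a row: each cell's successors are then already labelled.
      b=0  b=1  b=2  b=3  b=4  b=5  b=6  b=7
a=0:    L    L    L    L    W    W    W    W
a=1:    L    W    W    W    W    L    L    L
a=2:    L    W    L    L    W    L    W    W
a=3:    L    W    L    W    W    L    W    L
a=4:    W    W    W    W    L    L    W    L
a=5:    W    L    L    L    L    W    W    W
a=6:    W    L    W    W    W    W    L    L
a=7:    W    L    W    L    L    W    L    W
a=8:    L    L    W    L    W    W    L    W
Cells with no legal move (terminal, hence L): (0,0), (0,1), (0,2), (0,3), (1,0), (2,0), (3,0).
The remaining L cells, each justified by listing all of its moves:
(1,5): only reaches (1,1)(W), (0,4)(W), all W → L
(1,6): only reaches (1,2)(W), (0,5)(W), all W → L
(1,7): only reaches (1,3)(W), (0,6)(W), all W → L
(2,2): only reaches (1,1)(W), which is W → L
(2,3): only reaches (1,2)(W), which is W → L
(2,5): only reaches (2,1)(W), (1,4)(W), all W → L
(3,2): only reaches (2,1)(W), which is W → L
(3,5): only reaches (3,1)(W), (2,4)(W), all W → L
(3,7): only reaches (3,3)(W), (2,6)(W), all W → L
(4,4): only reaches (0,4)(W), (4,0)(W), (3,3)(W), all W → L
(4,5): only reaches (0,5)(W), (4,1)(W), (3,4)(W), all W → L
(4,7): only reaches (0,7)(W), (4,3)(W), (3,6)(W), all W → L
(5,1): only reaches (1,1)(W), (4,0)(W), all W → L
(5,2): only reaches (1,2)(W), (4,1)(W), all W → L
(5,3): only reaches (1,3)(W), (4,2)(W), all W → L
(5,4): only reaches (1,4)(W), (5,0)(W), (4,3)(W), all W → L
(6,1): only reaches (2,1)(W), (5,0)(W), all W → L
(6,6): only reaches (2,6)(W), (6,2)(W), (5,5)(W), all W → L
(6,7): only reaches (2,7)(W), (6,3)(W), (5,6)(W), all W → L
(7,1): only reaches (3,1)(W), (6,0)(W), all W → L
(7,3): only reaches (3,3)(W), (6,2)(W), all W → L
(7,4): only reaches (3,4)(W), (7,0)(W), (6,3)(W), all W → L
(7,6): only reaches (3,6)(W), (7,2)(W), (6,5)(W), all W → L
(8,0): only reaches (4,0)(W), which is W → L
(8,1): only reaches (4,1)(W), (7,0)(W), all W → L
(8,3): only reaches (4,3)(W), (7,2)(W), all W → L
(8,6): only reaches (4,6)(W), (8,2)(W), (7,5)(W), all W → L
Every other cell has at least one move into one of the L cells above, so it is W.
(0,7): the move to (0,3) reaches an L cell, so W
(8,1): one of the L cells justified above, so L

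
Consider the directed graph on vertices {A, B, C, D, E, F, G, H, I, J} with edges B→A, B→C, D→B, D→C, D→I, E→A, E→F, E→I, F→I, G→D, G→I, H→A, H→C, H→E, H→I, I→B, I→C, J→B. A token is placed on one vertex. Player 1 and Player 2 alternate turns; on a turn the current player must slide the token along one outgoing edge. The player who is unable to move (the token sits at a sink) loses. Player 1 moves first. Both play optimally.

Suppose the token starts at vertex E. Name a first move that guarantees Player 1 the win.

Move to F.

Label each position W (a win for the player to move) or L (a loss). A position with no legal move is L; any other position is W exactly when some move reaches an L, and L when every move reaches a W.
Every edge goes from a vertex to one that appears earlier in the order A, C, B, I, D, F, J, E, G, H, so processing vertices in that order labels each vertex after all of its successors.
A: no outgoing edge → L
C: no outgoing edge → L
B: W (go to C, an L position)
I: W (go to C, an L position)
D: W (go to C, an L position)
F: L (sole option I(W) is W)
J: L (sole option B(W) is W)
E: W (go to F, an L position)
G: L (options D(W), I(W) are all W)
H: W (go to C, an L position)
From E, the L positions reachable in one move are: F, A. Any move reaching one of these is winning.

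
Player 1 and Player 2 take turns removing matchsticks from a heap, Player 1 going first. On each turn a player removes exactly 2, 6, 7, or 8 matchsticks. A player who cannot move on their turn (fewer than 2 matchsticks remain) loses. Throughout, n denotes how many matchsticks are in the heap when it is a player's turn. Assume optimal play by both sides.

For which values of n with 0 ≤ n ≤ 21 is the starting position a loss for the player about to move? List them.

0, 1, 4, 5, 14, 15, 18, 19

Compute win/loss labels from the base case upward. A position with no move is L. Any other position is W if it can reach an L in one move, else L.
n=0: no move → L
n=1: no move → L
n=2: W (go to 0, an L position)
n=3: W (go to 1, an L position)
n=4: L (sole option 2(W) is W)
n=5: L (sole option 3(W) is W)
n=6: W (go to 4, an L position)
n=7: W (go to 5, an L position)
n=8: W (go to 1, an L position)
n=9: W (go to 1, an L position)
n=10: W (go to 4, an L position)
n=11: W (go to 5, an L position)
n=12: W (go to 5, an L position)
n=13: W (go to 5, an L position)
n=14: L (options 12(W), 8(W), 7(W), 6(W) are all W)
n=15: L (options 13(W), 9(W), 8(W), 7(W) are all W)
n=16: W (go to 14, an L position)
n=17: W (go to 15, an L position)
n=18: L (options 16(W), 12(W), 11(W), 10(W) are all W)
n=19: L (options 17(W), 13(W), 12(W), 11(W) are all W)
n=20: W (go to 18, an L position)
n=21: W (go to 19, an L position)
The losing starting values of n are exactly the entries labelled L in this table (8 of them).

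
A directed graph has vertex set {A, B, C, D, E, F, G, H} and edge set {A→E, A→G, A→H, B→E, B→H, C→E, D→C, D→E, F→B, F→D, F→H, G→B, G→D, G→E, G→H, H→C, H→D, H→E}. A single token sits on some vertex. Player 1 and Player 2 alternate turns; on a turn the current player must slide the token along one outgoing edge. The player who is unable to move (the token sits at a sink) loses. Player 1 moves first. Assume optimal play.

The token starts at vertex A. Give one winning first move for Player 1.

Use the standard recursion: the mover loses at a terminal position; elsewhere, the mover wins exactly when some move hands the opponent an L position.
Every edge goes from a vertex to one that appears earlier in the order E, C, D, H, B, G, A, F, so processing vertices in that order labels each vertex after all of its successors.
E: no outgoing edge → L
C: reaches L-position E → W
D: reaches L-position E → W
H: reaches L-position E → W
B: reaches L-position E → W
G: reaches L-position E → W
A: reaches L-position E → W
F: only reaches B(W), H(W), D(W), all W → L
From A, the L positions reachable in one move are: E.

Move to E.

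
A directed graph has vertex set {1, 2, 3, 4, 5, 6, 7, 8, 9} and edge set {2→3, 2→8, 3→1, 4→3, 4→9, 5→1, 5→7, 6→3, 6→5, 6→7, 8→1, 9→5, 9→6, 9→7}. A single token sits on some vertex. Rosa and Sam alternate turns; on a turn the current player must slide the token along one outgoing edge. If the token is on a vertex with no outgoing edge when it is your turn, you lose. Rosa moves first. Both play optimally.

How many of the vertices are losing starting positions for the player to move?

4

Compute win/loss labels from the base case upward. A position with no move is L. Any other position is W if it can reach an L in one move, else L.
Every edge goes from a vertex to one that appears earlier in the order 7, 1, 5, 3, 6, 9, 8, 2, 4, so processing vertices in that order labels each vertex after all of its successors.
7: no outgoing edge → L
1: no outgoing edge → L
5: reaches L-position 1 → W
3: reaches L-position 1 → W
6: reaches L-position 7 → W
9: reaches L-position 7 → W
8: reaches L-position 1 → W
2: only reaches 8(W), 3(W), all W → L
4: only reaches 9(W), 3(W), all W → L
The L vertices are 1, 2, 4, 7; that is 4 in all.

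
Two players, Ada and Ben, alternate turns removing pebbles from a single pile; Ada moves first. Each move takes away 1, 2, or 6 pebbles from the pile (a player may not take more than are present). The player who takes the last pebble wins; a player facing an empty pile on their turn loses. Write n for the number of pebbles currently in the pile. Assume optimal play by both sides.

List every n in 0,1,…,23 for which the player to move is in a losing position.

0, 3, 7, 10, 14, 17, 21

Compute win/loss labels from the base case upward. A position with no move is L. Any other position is W if it can reach an L in one move, else L.
n=0: no move → L
n=1: can move to 0, which is L ⇒ W
n=2: can move to 0, which is L ⇒ W
n=3: moves to 2(W), 1(W); every one is W ⇒ L
n=4: can move to 3, which is L ⇒ W
n=5: can move to 3, which is L ⇒ W
n=6: can move to 0, which is L ⇒ W
n=7: moves to 6(W), 5(W), 1(W); every one is W ⇒ L
n=8: can move to 7, which is L ⇒ W
n=9: can move to 7, which is L ⇒ W
n=10: moves to 9(W), 8(W), 4(W); every one is W ⇒ L
n=11: can move to 10, which is L ⇒ W
n=12: can move to 10, which is L ⇒ W
n=13: can move to 7, which is L ⇒ W
n=14: moves to 13(W), 12(W), 8(W); every one is W ⇒ L
n=15: can move to 14, which is L ⇒ W
n=16: can move to 14, which is L ⇒ W
n=17: moves to 16(W), 15(W), 11(W); every one is W ⇒ L
n=18: can move to 17, which is L ⇒ W
n=19: can move to 17, which is L ⇒ W
n=20: can move to 14, which is L ⇒ W
n=21: moves to 20(W), 19(W), 15(W); every one is W ⇒ L
n=22: can move to 21, which is L ⇒ W
n=23: can move to 21, which is L ⇒ W
Reading off the rows marked L gives the requested list; there are 7 such values of n.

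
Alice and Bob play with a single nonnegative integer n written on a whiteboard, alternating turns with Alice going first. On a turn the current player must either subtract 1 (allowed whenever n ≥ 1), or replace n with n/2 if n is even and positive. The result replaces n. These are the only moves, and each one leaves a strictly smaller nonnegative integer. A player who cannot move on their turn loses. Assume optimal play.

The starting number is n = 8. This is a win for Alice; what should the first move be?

Move to 7.

Use the standard recursion: the mover loses at a terminal position; elsewhere, the mover wins exactly when some move hands the opponent an L position.
n=0: no move → L
n=1: reaches L-position 0 → W
n=2: only reaches 1(W), which is W → L
n=3: reaches L-position 2 → W
n=4: reaches L-position 2 → W
n=5: only reaches 4(W), which is W → L
n=6: reaches L-position 5 → W
n=7: only reaches 6(W), which is W → L
n=8: reaches L-position 7 → W
From 8, the L positions reachable in one move are: 7.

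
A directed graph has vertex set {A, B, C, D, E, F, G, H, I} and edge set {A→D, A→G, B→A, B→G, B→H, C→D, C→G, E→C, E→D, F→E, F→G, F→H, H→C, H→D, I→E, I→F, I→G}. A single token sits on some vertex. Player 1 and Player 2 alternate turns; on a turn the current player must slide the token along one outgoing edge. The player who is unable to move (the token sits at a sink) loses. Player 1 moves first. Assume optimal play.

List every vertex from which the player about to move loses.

D, G

Classify positions by backward induction: terminal positions (no move available) are L. From any other position, the mover wins iff some move reaches an L.
Every edge goes from a vertex to one that appears earlier in the order D, G, A, C, H, E, B, F, I, so processing vertices in that order labels each vertex after all of its successors.
D: no outgoing edge → L
G: no outgoing edge → L
A: reaches L-position G → W
C: reaches L-position G → W
H: reaches L-position D → W
E: reaches L-position D → W
B: reaches L-position G → W
F: reaches L-position G → W
I: reaches L-position G → W
The losing starting vertices are exactly the entries labelled L in this table (2 of them).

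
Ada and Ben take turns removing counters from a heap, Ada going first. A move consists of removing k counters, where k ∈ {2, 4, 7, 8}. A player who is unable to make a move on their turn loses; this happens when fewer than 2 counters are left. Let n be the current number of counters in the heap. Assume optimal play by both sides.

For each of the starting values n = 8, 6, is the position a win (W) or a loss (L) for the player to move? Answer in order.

8: W, 6: L

Build the W/L table. Terminal = L. A non-terminal position is W if it has a move to some L; otherwise it is L.
n=0: no move → L
n=1: no move → L
n=2: reaches L-position 0 → W
n=3: reaches L-position 1 → W
n=4: reaches L-position 0 → W
n=5: reaches L-position 1 → W
n=6: only reaches 4(W), 2(W), all W → L
n=7: reaches L-position 0 → W
n=8: reaches L-position 6 → W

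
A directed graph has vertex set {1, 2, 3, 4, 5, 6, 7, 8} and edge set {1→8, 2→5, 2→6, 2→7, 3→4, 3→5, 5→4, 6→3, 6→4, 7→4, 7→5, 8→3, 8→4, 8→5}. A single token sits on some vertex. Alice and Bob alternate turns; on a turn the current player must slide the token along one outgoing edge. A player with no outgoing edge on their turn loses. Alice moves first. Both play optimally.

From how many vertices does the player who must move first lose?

Classify positions by backward induction: terminal positions (no move available) are L. From any other position, the mover wins iff some move reaches an L.
Every edge goes from a vertex to one that appears earlier in the order 4, 5, 3, 8, 6, 7, 1, 2, so processing vertices in that order labels each vertex after all of its successors.
4: no outgoing edge → L
5: reaches L-position 4 → W
3: reaches L-position 4 → W
8: reaches L-position 4 → W
6: reaches L-position 4 → W
7: reaches L-position 4 → W
1: only reaches 8(W), which is W → L
2: only reaches 7(W), 6(W), 5(W), all W → L
The L vertices are 1, 2, 4; that is 3 in all.

3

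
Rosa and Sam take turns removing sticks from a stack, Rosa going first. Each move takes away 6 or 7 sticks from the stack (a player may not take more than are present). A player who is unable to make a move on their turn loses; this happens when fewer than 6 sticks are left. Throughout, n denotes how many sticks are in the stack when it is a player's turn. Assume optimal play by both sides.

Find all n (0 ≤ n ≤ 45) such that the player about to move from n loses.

Build the W/L table. Terminal = L. A non-terminal position is W if it has a move to some L; otherwise it is L.
n=0: no move → L
n=1: no move → L
n=2: no move → L
n=3: no move → L
n=4: no move → L
n=5: no move → L
n=6: can move to 0, which is L ⇒ W
n=7: can move to 1, which is L ⇒ W
n=8: can move to 2, which is L ⇒ W
n=9: can move to 3, which is L ⇒ W
n=10: can move to 4, which is L ⇒ W
n=11: can move to 5, which is L ⇒ W
n=12: can move to 5, which is L ⇒ W
n=13: moves to 7(W), 6(W); every one is W ⇒ L
n=14: moves to 8(W), 7(W); every one is W ⇒ L
n=15: moves to 9(W), 8(W); every one is W ⇒ L
n=16: moves to 10(W), 9(W); every one is W ⇒ L
n=17: moves to 11(W), 10(W); every one is W ⇒ L
n=18: moves to 12(W), 11(W); every one is W ⇒ L
n=19: can move to 13, which is L ⇒ W
n=20: can move to 14, which is L ⇒ W
n=21: can move to 15, which is L ⇒ W
n=22: can move to 16, which is L ⇒ W
n=23: can move to 17, which is L ⇒ W
n=24: can move to 18, which is L ⇒ W
n=25: can move to 18, which is L ⇒ W
n=26: moves to 20(W), 19(W); every one is W ⇒ L
n=27: moves to 21(W), 20(W); every one is W ⇒ L
n=28: moves to 22(W), 21(W); every one is W ⇒ L
n=29: moves to 23(W), 22(W); every one is W ⇒ L
n=30: moves to 24(W), 23(W); every one is W ⇒ L
n=31: moves to 25(W), 24(W); every one is W ⇒ L
n=32: can move to 26, which is L ⇒ W
n=33: can move to 27, which is L ⇒ W
n=34: can move to 28, which is L ⇒ W
n=35: can move to 29, which is L ⇒ W
n=36: can move to 30, which is L ⇒ W
n=37: can move to 31, which is L ⇒ W
n=38: can move to 31, which is L ⇒ W
n=39: moves to 33(W), 32(W); every one is W ⇒ L
n=40: moves to 34(W), 33(W); every one is W ⇒ L
n=41: moves to 35(W), 34(W); every one is W ⇒ L
n=42: moves to 36(W), 35(W); every one is W ⇒ L
n=43: moves to 37(W), 36(W); every one is W ⇒ L
n=44: moves to 38(W), 37(W); every one is W ⇒ L
n=45: can move to 39, which is L ⇒ W
Reading off the rows marked L gives the requested list; there are 24 such values of n.

0, 1, 2, 3, 4, 5, 13, 14, 15, 16, 17, 18, 26, 27, 28, 29, 30, 31, 39, 40, 41, 42, 43, 44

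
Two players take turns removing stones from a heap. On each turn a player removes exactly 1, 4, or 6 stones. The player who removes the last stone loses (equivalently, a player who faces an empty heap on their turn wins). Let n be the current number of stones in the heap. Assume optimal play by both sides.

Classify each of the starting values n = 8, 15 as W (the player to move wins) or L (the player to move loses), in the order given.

8: L, 15: W

Compute win/loss labels from the base case upward. A position with no move is W. Any other position is W if it can reach an L in one move, else L.
n=0: no move; the opponent has just taken the last stone and therefore loses → W
n=1: the only move is to 0(W), a W ⇒ L
n=2: can move to 1, which is L ⇒ W
n=3: the only move is to 2(W), a W ⇒ L
n=4: can move to 3, which is L ⇒ W
n=5: can move to 1, which is L ⇒ W
n=6: moves to 5(W), 2(W), 0(W); every one is W ⇒ L
n=7: can move to 6, which is L ⇒ W
n=8: moves to 7(W), 4(W), 2(W); every one is W ⇒ L
n=9: can move to 8, which is L ⇒ W
n=10: can move to 6, which is L ⇒ W
n=11: moves to 10(W), 7(W), 5(W); every one is W ⇒ L
n=12: can move to 11, which is L ⇒ W
n=13: moves to 12(W), 9(W), 7(W); every one is W ⇒ L
n=14: can move to 13, which is L ⇒ W
n=15: can move to 11, which is L ⇒ W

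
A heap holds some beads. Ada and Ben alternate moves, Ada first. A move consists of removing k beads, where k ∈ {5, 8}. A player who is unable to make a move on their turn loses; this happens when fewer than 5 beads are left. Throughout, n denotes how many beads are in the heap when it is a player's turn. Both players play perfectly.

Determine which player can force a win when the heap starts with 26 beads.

Positions with no move are L. A position that does have a move is losing for the player to move precisely when every available move leads to a winning position for the opponent. Fill in the labels:
n=0: no move → L
n=1: no move → L
n=2: no move → L
n=3: no move → L
n=4: no move → L
n=5: W (go to 0, an L position)
n=6: W (go to 1, an L position)
n=7: W (go to 2, an L position)
n=8: W (go to 3, an L position)
n=9: W (go to 4, an L position)
n=10: W (go to 2, an L position)
n=11: W (go to 3, an L position)
n=12: W (go to 4, an L position)
n=13: L (options 8(W), 5(W) are all W)
n=14: L (options 9(W), 6(W) are all W)
n=15: L (options 10(W), 7(W) are all W)
n=16: L (options 11(W), 8(W) are all W)
n=17: L (options 12(W), 9(W) are all W)
n=18: W (go to 13, an L position)
n=19: W (go to 14, an L position)
n=20: W (go to 15, an L position)
n=21: W (go to 16, an L position)
n=22: W (go to 17, an L position)
n=23: W (go to 15, an L position)
n=24: W (go to 16, an L position)
n=25: W (go to 17, an L position)
n=26: L (options 21(W), 18(W) are all W)
Every move from 26 reaches a W position, so the mover loses.

Ben wins.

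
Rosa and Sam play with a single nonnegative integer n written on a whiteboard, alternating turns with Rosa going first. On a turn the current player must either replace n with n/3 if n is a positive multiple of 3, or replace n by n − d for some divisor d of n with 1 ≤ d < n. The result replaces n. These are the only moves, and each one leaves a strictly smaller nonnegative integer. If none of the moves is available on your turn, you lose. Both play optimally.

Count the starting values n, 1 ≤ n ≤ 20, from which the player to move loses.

Build the W/L table. Terminal = L. A non-terminal position is W if it has a move to some L; otherwise it is L.
n=0: no move → L
n=1: no move → L
n=2: can move to 1, which is L ⇒ W
n=3: can move to 1, which is L ⇒ W
n=4: moves to 2(W), 3(W); every one is W ⇒ L
n=5: can move to 4, which is L ⇒ W
n=6: can move to 4, which is L ⇒ W
n=7: the only move is to 6(W), a W ⇒ L
n=8: can move to 4, which is L ⇒ W
n=9: moves to 3(W), 6(W), 8(W); every one is W ⇒ L
n=10: can move to 9, which is L ⇒ W
n=11: the only move is to 10(W), a W ⇒ L
n=12: can move to 4, which is L ⇒ W
n=13: the only move is to 12(W), a W ⇒ L
n=14: can move to 7, which is L ⇒ W
n=15: moves to 5(W), 10(W), 12(W), 14(W); every one is W ⇒ L
n=16: can move to 15, which is L ⇒ W
n=17: the only move is to 16(W), a W ⇒ L
n=18: can move to 9, which is L ⇒ W
n=19: the only move is to 18(W), a W ⇒ L
n=20: can move to 15, which is L ⇒ W
L entries with 1 ≤ n ≤ 20 (n=0 is outside the asked range and is not counted): n = 1, 4, 7, 9, 11, 13, 15, 17, 19; that makes 9.

9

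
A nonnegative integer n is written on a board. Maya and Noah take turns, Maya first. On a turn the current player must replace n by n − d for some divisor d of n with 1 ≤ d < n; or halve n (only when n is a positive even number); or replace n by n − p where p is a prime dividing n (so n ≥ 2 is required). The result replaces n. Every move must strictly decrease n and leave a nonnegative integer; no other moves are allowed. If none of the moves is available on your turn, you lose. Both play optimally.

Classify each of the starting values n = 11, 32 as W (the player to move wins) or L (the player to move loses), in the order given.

11: W, 32: L

Work bottom-up. With no move the player to move loses. Otherwise the position is W if at least one move leads to an L position for the opponent, and L if every move leads to a W.
n=0: no move → L
n=1: no move → L
n=2: W (go to 0, an L position)
n=3: W (go to 0, an L position)
n=4: L (options 2(W), 3(W) are all W)
n=5: W (go to 0, an L position)
n=6: W (go to 4, an L position)
n=7: W (go to 0, an L position)
n=8: W (go to 4, an L position)
n=9: L (options 6(W), 8(W) are all W)
n=10: W (go to 9, an L position)
n=11: W (go to 0, an L position)
n=12: W (go to 9, an L position)
n=13: W (go to 0, an L position)
n=14: L (options 7(W), 12(W), 13(W) are all W)
n=15: W (go to 14, an L position)
n=16: W (go to 14, an L position)
n=17: W (go to 0, an L position)
n=18: W (go to 9, an L position)
n=19: W (go to 0, an L position)
n=20: L (options 10(W), 15(W), 16(W), 18(W), 19(W) are all W)
n=21: W (go to 14, an L position)
n=22: W (go to 20, an L position)
n=23: W (go to 0, an L position)
n=24: W (go to 20, an L position)
n=25: W (go to 20, an L position)
n=26: L (options 13(W), 24(W), 25(W) are all W)
n=27: W (go to 26, an L position)
n=28: W (go to 14, an L position)
n=29: W (go to 0, an L position)
n=30: W (go to 20, an L position)
n=31: W (go to 0, an L position)
n=32: L (options 16(W), 24(W), 28(W), 30(W), 31(W) are all W)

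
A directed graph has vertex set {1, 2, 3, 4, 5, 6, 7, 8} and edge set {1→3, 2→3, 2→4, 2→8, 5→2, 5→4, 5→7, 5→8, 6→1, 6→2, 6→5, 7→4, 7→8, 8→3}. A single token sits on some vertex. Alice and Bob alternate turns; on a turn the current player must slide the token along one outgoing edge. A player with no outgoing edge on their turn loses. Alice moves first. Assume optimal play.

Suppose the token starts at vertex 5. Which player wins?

Classify positions by backward induction: terminal positions (no move available) are L. From any other position, the mover wins iff some move reaches an L.
Every edge goes from a vertex to one that appears earlier in the order 3, 4, 8, 1, 2, 7, 5, 6, so processing vertices in that order labels each vertex after all of its successors.
3: no outgoing edge → L
4: no outgoing edge → L
8: can move to 3, which is L ⇒ W
1: can move to 3, which is L ⇒ W
2: can move to 4, which is L ⇒ W
7: can move to 4, which is L ⇒ W
5: can move to 4, which is L ⇒ W
6: moves to 5(W), 2(W), 1(W); every one is W ⇒ L
From 5 Alice can move to 4, reaching an L position.

Alice wins.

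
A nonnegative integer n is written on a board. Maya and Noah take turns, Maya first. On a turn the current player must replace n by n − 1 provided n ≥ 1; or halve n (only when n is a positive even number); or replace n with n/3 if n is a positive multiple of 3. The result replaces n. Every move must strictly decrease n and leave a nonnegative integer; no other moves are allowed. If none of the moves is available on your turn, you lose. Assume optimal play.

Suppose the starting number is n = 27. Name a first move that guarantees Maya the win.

Move to 9.

Label each position W (a win for the player to move) or L (a loss). A position with no legal move is L; any other position is W exactly when some move reaches an L, and L when every move reaches a W.
n=0: no move → L
n=1: W (go to 0, an L position)
n=2: L (sole option 1(W) is W)
n=3: W (go to 2, an L position)
n=4: W (go to 2, an L position)
n=5: L (sole option 4(W) is W)
n=6: W (go to 2, an L position)
n=7: L (sole option 6(W) is W)
n=8: W (go to 7, an L position)
n=9: L (options 3(W), 8(W) are all W)
n=10: W (go to 5, an L position)
n=11: L (sole option 10(W) is W)
n=12: W (go to 11, an L position)
n=13: L (sole option 12(W) is W)
n=14: W (go to 7, an L position)
n=15: W (go to 5, an L position)
n=16: L (options 8(W), 15(W) are all W)
n=17: W (go to 16, an L position)
n=18: W (go to 9, an L position)
n=19: L (sole option 18(W) is W)
n=20: W (go to 19, an L position)
n=21: W (go to 7, an L position)
n=22: W (go to 11, an L position)
n=23: L (sole option 22(W) is W)
n=24: W (go to 23, an L position)
n=25: L (sole option 24(W) is W)
n=26: W (go to 13, an L position)
n=27: W (go to 9, an L position)
From 27, the L positions reachable in one move are: 9.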